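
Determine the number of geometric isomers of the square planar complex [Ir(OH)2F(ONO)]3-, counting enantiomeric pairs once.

2

A square has two trans pairs of vertices; adjacent vertices are cis.
Systematic placement gives 2 geometric isomers: OH cis; OH trans.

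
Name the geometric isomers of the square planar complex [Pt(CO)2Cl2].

A square has two trans pairs of vertices; adjacent vertices are cis.
Systematic placement gives 2 geometric isomers: CO cis; CO trans.

cis and trans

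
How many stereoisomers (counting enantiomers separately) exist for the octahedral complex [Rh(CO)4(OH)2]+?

An octahedron has six vertices in three trans pairs; every non-trans pair is cis.
The distinct arrangements are (2 in all): OH trans; OH cis.
Each arrangement has an internal mirror plane or centre of symmetry, so none is chiral.

2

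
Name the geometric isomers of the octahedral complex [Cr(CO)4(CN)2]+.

An octahedron has six vertices in three trans pairs; every non-trans pair is cis.
Working through the distinct placements yields 2 geometric isomers: CN trans; CN cis.

cis and trans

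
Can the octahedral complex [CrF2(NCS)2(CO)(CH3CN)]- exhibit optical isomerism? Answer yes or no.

The six octahedral sites form three mutually perpendicular trans pairs.
Working through the distinct placements yields 6 geometric isomers: F trans, NCS trans; F cis, NCS cis (3 arrangements, 2 chiral); F cis, NCS trans; F trans, NCS cis.
Of these, 2 lack any improper symmetry element and so occur as enantiomeric pairs, giving 6 + 2 = 8 stereoisomers in total.

yes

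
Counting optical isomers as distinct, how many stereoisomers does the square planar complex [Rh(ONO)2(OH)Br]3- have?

2

A square has two trans pairs of vertices; adjacent vertices are cis.
Working through the distinct placements yields 2 geometric isomers: ONO cis; ONO trans.
Each arrangement has an internal mirror plane or centre of symmetry, so none is chiral.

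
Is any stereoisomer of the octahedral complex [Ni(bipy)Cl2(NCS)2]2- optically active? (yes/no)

yes

An octahedron has six vertices in three trans pairs; every non-trans pair is cis.
Each bipy is bidentate and must span two cis positions.
There are 3 geometric isomers: Cl trans, NCS cis; Cl cis, NCS cis (chiral); Cl cis, NCS trans.
One of these lacks any improper symmetry element and so occurs as an enantiomeric pair, giving 3 + 1 = 4 stereoisomers in total.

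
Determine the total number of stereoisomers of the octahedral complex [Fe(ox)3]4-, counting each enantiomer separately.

The six octahedral sites form three mutually perpendicular trans pairs.
Each ox is bidentate and must span two cis positions.
Only one geometric arrangement is possible; it has no improper symmetry element, so it exists as a pair of enantiomers (2 stereoisomers).

2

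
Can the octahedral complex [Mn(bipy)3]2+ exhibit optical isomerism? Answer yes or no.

yes

An octahedron has six vertices in three trans pairs; every non-trans pair is cis.
Each bipy is bidentate and must span two cis positions.
Only one geometric arrangement is possible; it has no improper symmetry element, so it exists as a pair of enantiomers (2 stereoisomers).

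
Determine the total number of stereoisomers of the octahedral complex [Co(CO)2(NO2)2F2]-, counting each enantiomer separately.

An octahedron has six vertices in three trans pairs; every non-trans pair is cis.
Working through the distinct placements yields 5 geometric isomers: CO trans, NO2 trans, F trans; CO trans, NO2 cis, F cis; CO cis, NO2 trans, F cis; CO cis, NO2 cis, F cis (chiral); CO cis, NO2 cis, F trans.
One of these lacks any improper symmetry element and so occurs as an enantiomeric pair, giving 5 + 1 = 6 stereoisomers in total.

6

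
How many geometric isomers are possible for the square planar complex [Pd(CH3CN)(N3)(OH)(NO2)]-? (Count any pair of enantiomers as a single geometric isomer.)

3

Working through the distinct placements yields 3 geometric isomers: (CH3CN/NO2 trans, N3/OH trans); (CH3CN/OH trans, N3/NO2 trans); (CH3CN/N3 trans, NO2/OH trans).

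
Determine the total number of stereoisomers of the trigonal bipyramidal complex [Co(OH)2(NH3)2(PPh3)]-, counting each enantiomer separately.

A trigonal bipyramid has two axial and three equatorial sites, which are chemically inequivalent.
Systematic enumeration (placing each ligand type in turn and discarding arrangements equivalent by rotation or reflection) gives 5 geometric isomers.
One of these lacks any improper symmetry element and so occurs as an enantiomeric pair, giving 5 + 1 = 6 stereoisomers in total.

6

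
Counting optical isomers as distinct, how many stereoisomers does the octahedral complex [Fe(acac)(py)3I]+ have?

2

An octahedron has six vertices in three trans pairs; every non-trans pair is cis.
Each acac is bidentate and must span two cis positions.
Systematic placement gives 2 geometric isomers: py mer; py fac.
Each arrangement has an internal mirror plane or centre of symmetry, so none is chiral.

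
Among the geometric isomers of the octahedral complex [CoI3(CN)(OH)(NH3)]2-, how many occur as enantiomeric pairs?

1

In an octahedral complex each vertex has one trans partner and four cis neighbours.
There are 4 geometric isomers: I mer (3 arrangements); I fac (chiral).
One of these lacks any improper symmetry element and so occurs as an enantiomeric pair, giving 4 + 1 = 5 stereoisomers in total.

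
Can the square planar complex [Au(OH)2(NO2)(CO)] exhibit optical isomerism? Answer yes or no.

no

A square has two trans pairs of vertices; adjacent vertices are cis.
Systematic placement gives 2 geometric isomers: OH cis; OH trans.
Each arrangement has an internal mirror plane or centre of symmetry, so none is chiral.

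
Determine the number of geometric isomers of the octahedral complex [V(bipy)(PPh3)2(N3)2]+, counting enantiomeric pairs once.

3

An octahedron has six vertices in three trans pairs; every non-trans pair is cis.
Each bipy is bidentate and must span two cis positions.
There are 3 geometric isomers: PPh3 cis, N3 trans; PPh3 cis, N3 cis (chiral); PPh3 trans, N3 cis.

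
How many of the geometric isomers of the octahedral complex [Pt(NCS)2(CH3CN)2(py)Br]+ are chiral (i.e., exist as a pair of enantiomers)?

2

An octahedron has six vertices in three trans pairs; every non-trans pair is cis.
There are 6 geometric isomers: NCS cis, CH3CN cis (3 arrangements, 2 chiral); NCS trans, CH3CN cis; NCS cis, CH3CN trans; NCS trans, CH3CN trans.
Of these, 2 lack any improper symmetry element and so occur as enantiomeric pairs, giving 6 + 2 = 8 stereoisomers in total.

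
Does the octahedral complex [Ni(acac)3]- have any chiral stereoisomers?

An octahedron has six vertices in three trans pairs; every non-trans pair is cis.
Each acac is bidentate and must span two cis positions.
Only one geometric arrangement is possible; it has no improper symmetry element, so it exists as a pair of enantiomers (2 stereoisomers).

yes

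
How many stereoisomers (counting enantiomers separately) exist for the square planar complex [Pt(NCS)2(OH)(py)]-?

In a square planar complex each vertex has one trans partner and two cis neighbours.
There are 2 geometric isomers: NCS cis; NCS trans.
Each arrangement has an internal mirror plane or centre of symmetry, so none is chiral.

2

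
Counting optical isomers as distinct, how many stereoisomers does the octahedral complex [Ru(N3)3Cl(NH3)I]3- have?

5

An octahedron has six vertices in three trans pairs; every non-trans pair is cis.
Systematic placement gives 4 geometric isomers: N3 mer (3 arrangements); N3 fac (chiral).
One of these lacks any improper symmetry element and so occurs as an enantiomeric pair, giving 4 + 1 = 5 stereoisomers in total.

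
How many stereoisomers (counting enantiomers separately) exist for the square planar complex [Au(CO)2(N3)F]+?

Systematic placement gives 2 geometric isomers: CO cis; CO trans.
Each arrangement has an internal mirror plane or centre of symmetry, so none is chiral.

2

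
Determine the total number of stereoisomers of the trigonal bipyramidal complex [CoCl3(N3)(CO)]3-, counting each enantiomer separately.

There are 4 geometric isomers: N3 equatorial, CO axial; N3 axial, CO axial; N3 equatorial, CO equatorial; N3 axial, CO equatorial.
Each arrangement has an internal mirror plane or centre of symmetry, so none is chiral.

4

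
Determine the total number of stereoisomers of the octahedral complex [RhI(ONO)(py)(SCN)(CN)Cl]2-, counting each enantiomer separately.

30

An octahedron has six vertices in three trans pairs; every non-trans pair is cis.
Placing the ligands in turn and identifying arrangements related by rotation or reflection leaves 15 distinct geometric isomers.
Of these, 15 lack any improper symmetry element and so occur as enantiomeric pairs, giving 15 + 15 = 30 stereoisomers in total.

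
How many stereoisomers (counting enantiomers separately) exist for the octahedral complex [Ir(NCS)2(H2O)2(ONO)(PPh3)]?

An octahedron has six vertices in three trans pairs; every non-trans pair is cis.
Working through the distinct placements yields 6 geometric isomers: NCS trans, H2O trans; NCS cis, H2O trans; NCS cis, H2O cis (3 arrangements, 2 chiral); NCS trans, H2O cis.
Of these, 2 lack any improper symmetry element and so occur as enantiomeric pairs, giving 6 + 2 = 8 stereoisomers in total.

8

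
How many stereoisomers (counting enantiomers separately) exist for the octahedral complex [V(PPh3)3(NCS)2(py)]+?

The six octahedral sites form three mutually perpendicular trans pairs.
There are 3 geometric isomers: PPh3 mer, NCS trans; PPh3 fac, NCS cis; PPh3 mer, NCS cis.
Each arrangement has an internal mirror plane or centre of symmetry, so none is chiral.

3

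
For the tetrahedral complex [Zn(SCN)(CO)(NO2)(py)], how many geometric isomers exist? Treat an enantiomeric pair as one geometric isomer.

In a tetrahedral complex all four positions are equivalent and every pair of ligands is adjacent — there is no cis/trans distinction.
Only one geometric arrangement is possible; it has no improper symmetry element, so it exists as a pair of enantiomers (2 stereoisomers).

1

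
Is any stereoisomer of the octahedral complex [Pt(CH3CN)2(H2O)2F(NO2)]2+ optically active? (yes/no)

An octahedron has six vertices in three trans pairs; every non-trans pair is cis.
Systematic placement gives 6 geometric isomers: CH3CN trans, H2O cis; CH3CN trans, H2O trans; CH3CN cis, H2O cis (3 arrangements, 2 chiral); CH3CN cis, H2O trans.
Of these, 2 lack any improper symmetry element and so occur as enantiomeric pairs, giving 6 + 2 = 8 stereoisomers in total.

yes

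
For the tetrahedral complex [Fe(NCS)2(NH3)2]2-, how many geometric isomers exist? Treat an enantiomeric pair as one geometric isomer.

All four vertices of a tetrahedron are equivalent and mutually adjacent, so cis/trans isomerism cannot arise.
Only one geometric arrangement is possible.

1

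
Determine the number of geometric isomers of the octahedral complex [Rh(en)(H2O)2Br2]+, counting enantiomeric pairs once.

The six octahedral sites form three mutually perpendicular trans pairs.
Each en is bidentate and must span two cis positions.
Working through the distinct placements yields 3 geometric isomers: H2O cis, Br trans; H2O cis, Br cis (chiral); H2O trans, Br cis.

3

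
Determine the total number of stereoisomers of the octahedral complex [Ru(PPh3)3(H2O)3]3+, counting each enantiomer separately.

2

Systematic placement gives 2 geometric isomers: PPh3 mer; PPh3 fac.
Each arrangement has an internal mirror plane or centre of symmetry, so none is chiral.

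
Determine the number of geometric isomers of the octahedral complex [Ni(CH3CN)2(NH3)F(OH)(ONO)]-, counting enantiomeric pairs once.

9

In an octahedral complex each vertex has one trans partner and four cis neighbours.
Exhaustive case analysis gives 9 geometric isomers.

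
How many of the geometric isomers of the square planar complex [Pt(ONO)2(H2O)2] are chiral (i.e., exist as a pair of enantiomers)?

A square has two trans pairs of vertices; adjacent vertices are cis.
Working through the distinct placements yields 2 geometric isomers: ONO cis; ONO trans.
Each arrangement has an internal mirror plane or centre of symmetry, so none is chiral.

0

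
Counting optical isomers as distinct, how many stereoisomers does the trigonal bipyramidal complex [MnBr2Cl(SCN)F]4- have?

10

A trigonal bipyramid has two axial and three equatorial sites, which are chemically inequivalent.
Exhaustive case analysis gives 7 geometric isomers.
Of these, 3 lack any improper symmetry element and so occur as enantiomeric pairs, giving 7 + 3 = 10 stereoisomers in total.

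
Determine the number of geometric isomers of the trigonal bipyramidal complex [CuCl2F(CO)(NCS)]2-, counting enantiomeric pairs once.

In a trigonal bipyramid the two axial positions differ from the three equatorial ones.
Exhaustive case analysis gives 7 geometric isomers.

7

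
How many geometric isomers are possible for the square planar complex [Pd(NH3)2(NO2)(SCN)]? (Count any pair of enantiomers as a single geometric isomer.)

2

The distinct arrangements are (2 in all): NH3 cis; NH3 trans.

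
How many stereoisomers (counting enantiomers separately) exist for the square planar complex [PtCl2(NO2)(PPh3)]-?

2

There are 2 geometric isomers: Cl cis; Cl trans.
Each arrangement has an internal mirror plane or centre of symmetry, so none is chiral.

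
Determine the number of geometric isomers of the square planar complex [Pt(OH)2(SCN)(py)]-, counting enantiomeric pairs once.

2

A square has two trans pairs of vertices; adjacent vertices are cis.
The distinct arrangements are (2 in all): OH cis; OH trans.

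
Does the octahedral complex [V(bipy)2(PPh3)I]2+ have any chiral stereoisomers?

Each bipy is bidentate and must span two cis positions.
The distinct arrangements are (2 in all): PPh3 and I mutually trans; PPh3 and I mutually cis (chiral).
One of these lacks any improper symmetry element and so occurs as an enantiomeric pair, giving 2 + 1 = 3 stereoisomers in total.

yes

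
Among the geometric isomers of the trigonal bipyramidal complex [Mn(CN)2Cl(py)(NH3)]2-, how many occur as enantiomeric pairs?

Placing the ligands in turn and identifying arrangements related by rotation or reflection leaves 7 distinct geometric isomers.
Of these, 3 lack any improper symmetry element and so occur as enantiomeric pairs, giving 7 + 3 = 10 stereoisomers in total.

3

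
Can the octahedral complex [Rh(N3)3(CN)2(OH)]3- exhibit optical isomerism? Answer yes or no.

no

In an octahedral complex each vertex has one trans partner and four cis neighbours.
There are 3 geometric isomers: N3 mer, CN trans; N3 fac, CN cis; N3 mer, CN cis.
Each arrangement has an internal mirror plane or centre of symmetry, so none is chiral.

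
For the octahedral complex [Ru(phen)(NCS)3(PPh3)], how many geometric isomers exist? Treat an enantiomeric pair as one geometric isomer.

Each phen is bidentate and must span two cis positions.
There are 2 geometric isomers: NCS mer; NCS fac.

2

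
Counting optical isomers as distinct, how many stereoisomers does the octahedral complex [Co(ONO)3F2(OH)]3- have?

The distinct arrangements are (3 in all): ONO mer, F trans; ONO mer, F cis; ONO fac, F cis.
Each arrangement has an internal mirror plane or centre of symmetry, so none is chiral.

3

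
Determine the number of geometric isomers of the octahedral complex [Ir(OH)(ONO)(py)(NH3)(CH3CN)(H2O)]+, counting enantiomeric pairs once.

Placing the ligands in turn and identifying arrangements related by rotation or reflection leaves 15 distinct geometric isomers.

15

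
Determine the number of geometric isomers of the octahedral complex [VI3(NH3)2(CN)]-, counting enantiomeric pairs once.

3

In an octahedral complex each vertex has one trans partner and four cis neighbours.
There are 3 geometric isomers: I mer, NH3 trans; I fac, NH3 cis; I mer, NH3 cis.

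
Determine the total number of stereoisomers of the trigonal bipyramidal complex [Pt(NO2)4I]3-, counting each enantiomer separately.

2

The distinct arrangements are (2 in all): I axial; I equatorial.
Each arrangement has an internal mirror plane or centre of symmetry, so none is chiral.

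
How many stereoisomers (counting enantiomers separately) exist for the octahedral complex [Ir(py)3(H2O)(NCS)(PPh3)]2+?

5

The six octahedral sites form three mutually perpendicular trans pairs.
Systematic placement gives 4 geometric isomers: py mer (3 arrangements); py fac (chiral).
One of these lacks any improper symmetry element and so occurs as an enantiomeric pair, giving 4 + 1 = 5 stereoisomers in total.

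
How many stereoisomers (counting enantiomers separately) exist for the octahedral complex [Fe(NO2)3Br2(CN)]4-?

3

An octahedron has six vertices in three trans pairs; every non-trans pair is cis.
There are 3 geometric isomers: NO2 mer, Br trans; NO2 mer, Br cis; NO2 fac, Br cis.
Each arrangement has an internal mirror plane or centre of symmetry, so none is chiral.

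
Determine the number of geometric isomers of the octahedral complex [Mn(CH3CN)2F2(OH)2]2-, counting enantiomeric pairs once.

An octahedron has six vertices in three trans pairs; every non-trans pair is cis.
Working through the distinct placements yields 5 geometric isomers: CH3CN trans, F trans, OH trans; CH3CN trans, F cis, OH cis; CH3CN cis, F cis, OH trans; CH3CN cis, F cis, OH cis (chiral); CH3CN cis, F trans, OH cis.

5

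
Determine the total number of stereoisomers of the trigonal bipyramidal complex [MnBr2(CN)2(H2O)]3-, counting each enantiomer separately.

6

A trigonal bipyramid has two axial and three equatorial sites, which are chemically inequivalent.
Placing the ligands in turn and identifying arrangements related by rotation or reflection leaves 5 distinct geometric isomers.
One of these lacks any improper symmetry element and so occurs as an enantiomeric pair, giving 5 + 1 = 6 stereoisomers in total.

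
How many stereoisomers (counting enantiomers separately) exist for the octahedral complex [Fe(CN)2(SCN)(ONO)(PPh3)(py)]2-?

The six octahedral sites form three mutually perpendicular trans pairs.
Exhaustive case analysis gives 9 geometric isomers.
Of these, 6 lack any improper symmetry element and so occur as enantiomeric pairs, giving 9 + 6 = 15 stereoisomers in total.

15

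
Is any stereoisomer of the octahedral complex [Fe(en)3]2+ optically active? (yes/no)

In an octahedral complex each vertex has one trans partner and four cis neighbours.
Each en is bidentate and must span two cis positions.
Only one geometric arrangement is possible; it has no improper symmetry element, so it exists as a pair of enantiomers (2 stereoisomers).

yes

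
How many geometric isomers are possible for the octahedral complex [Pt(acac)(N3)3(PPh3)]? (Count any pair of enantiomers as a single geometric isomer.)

An octahedron has six vertices in three trans pairs; every non-trans pair is cis.
Each acac is bidentate and must span two cis positions.
There are 2 geometric isomers: N3 mer; N3 fac.

2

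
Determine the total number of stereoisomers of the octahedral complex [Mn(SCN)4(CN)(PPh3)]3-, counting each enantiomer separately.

2

Working through the distinct placements yields 2 geometric isomers: CN and PPh3 mutually trans; CN and PPh3 mutually cis.
Each arrangement has an internal mirror plane or centre of symmetry, so none is chiral.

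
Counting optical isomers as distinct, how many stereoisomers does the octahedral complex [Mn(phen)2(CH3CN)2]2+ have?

3

The six octahedral sites form three mutually perpendicular trans pairs.
Each phen is bidentate and must span two cis positions.
Working through the distinct placements yields 2 geometric isomers: CH3CN trans; CH3CN cis (chiral).
One of these lacks any improper symmetry element and so occurs as an enantiomeric pair, giving 2 + 1 = 3 stereoisomers in total.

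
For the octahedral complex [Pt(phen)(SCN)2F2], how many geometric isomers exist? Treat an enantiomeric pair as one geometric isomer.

3

The six octahedral sites form three mutually perpendicular trans pairs.
Each phen is bidentate and must span two cis positions.
Systematic placement gives 3 geometric isomers: SCN cis, F trans; SCN cis, F cis (chiral); SCN trans, F cis.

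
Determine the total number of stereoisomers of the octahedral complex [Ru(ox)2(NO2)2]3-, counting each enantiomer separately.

3

In an octahedral complex each vertex has one trans partner and four cis neighbours.
Each ox is bidentate and must span two cis positions.
The distinct arrangements are (2 in all): NO2 trans; NO2 cis (chiral).
One of these lacks any improper symmetry element and so occurs as an enantiomeric pair, giving 2 + 1 = 3 stereoisomers in total.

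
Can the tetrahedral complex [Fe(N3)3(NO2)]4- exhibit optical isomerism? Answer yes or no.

Only one geometric arrangement is possible.

no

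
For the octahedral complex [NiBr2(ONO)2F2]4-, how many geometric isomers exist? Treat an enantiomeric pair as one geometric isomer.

The six octahedral sites form three mutually perpendicular trans pairs.
Systematic placement gives 5 geometric isomers: Br trans, ONO trans, F trans; Br trans, ONO cis, F cis; Br cis, ONO trans, F cis; Br cis, ONO cis, F cis (chiral); Br cis, ONO cis, F trans.

5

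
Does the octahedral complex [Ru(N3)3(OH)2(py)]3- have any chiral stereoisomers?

no

In an octahedral complex each vertex has one trans partner and four cis neighbours.
The distinct arrangements are (3 in all): N3 mer, OH cis; N3 mer, OH trans; N3 fac, OH cis.
Each arrangement has an internal mirror plane or centre of symmetry, so none is chiral.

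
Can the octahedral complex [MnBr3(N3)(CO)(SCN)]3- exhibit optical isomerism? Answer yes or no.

An octahedron has six vertices in three trans pairs; every non-trans pair is cis.
Systematic placement gives 4 geometric isomers: Br mer (3 arrangements); Br fac (chiral).
One of these lacks any improper symmetry element and so occurs as an enantiomeric pair, giving 4 + 1 = 5 stereoisomers in total.

yes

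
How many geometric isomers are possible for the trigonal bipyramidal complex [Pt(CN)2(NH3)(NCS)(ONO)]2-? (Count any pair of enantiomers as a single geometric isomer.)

7

A trigonal bipyramid has two axial and three equatorial sites, which are chemically inequivalent.
Exhaustive case analysis gives 7 geometric isomers.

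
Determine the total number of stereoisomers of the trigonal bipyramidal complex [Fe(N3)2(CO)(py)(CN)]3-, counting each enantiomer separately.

Systematic enumeration (placing each ligand type in turn and discarding arrangements equivalent by rotation or reflection) gives 7 geometric isomers.
Of these, 3 lack any improper symmetry element and so occur as enantiomeric pairs, giving 7 + 3 = 10 stereoisomers in total.

10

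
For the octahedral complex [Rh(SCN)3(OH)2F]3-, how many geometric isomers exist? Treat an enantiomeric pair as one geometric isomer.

3

The distinct arrangements are (3 in all): SCN mer, OH cis; SCN mer, OH trans; SCN fac, OH cis.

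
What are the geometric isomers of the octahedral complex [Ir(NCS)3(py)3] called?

fac and mer

The six octahedral sites form three mutually perpendicular trans pairs.
The distinct arrangements are (2 in all): NCS mer; NCS fac.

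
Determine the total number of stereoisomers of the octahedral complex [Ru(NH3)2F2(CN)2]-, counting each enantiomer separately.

An octahedron has six vertices in three trans pairs; every non-trans pair is cis.
There are 5 geometric isomers: NH3 trans, F trans, CN trans; NH3 cis, F cis, CN trans; NH3 trans, F cis, CN cis; NH3 cis, F cis, CN cis (chiral); NH3 cis, F trans, CN cis.
One of these lacks any improper symmetry element and so occurs as an enantiomeric pair, giving 5 + 1 = 6 stereoisomers in total.

6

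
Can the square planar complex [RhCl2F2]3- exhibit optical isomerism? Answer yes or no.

In a square planar complex each vertex has one trans partner and two cis neighbours.
Systematic placement gives 2 geometric isomers: Cl cis; Cl trans.
Each arrangement has an internal mirror plane or centre of symmetry, so none is chiral.

no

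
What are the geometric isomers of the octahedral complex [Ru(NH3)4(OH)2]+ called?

cis and trans

There are 2 geometric isomers: OH trans; OH cis.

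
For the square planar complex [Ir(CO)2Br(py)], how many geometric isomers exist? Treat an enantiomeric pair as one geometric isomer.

2

In a square planar complex each vertex has one trans partner and two cis neighbours.
Working through the distinct placements yields 2 geometric isomers: CO cis; CO trans.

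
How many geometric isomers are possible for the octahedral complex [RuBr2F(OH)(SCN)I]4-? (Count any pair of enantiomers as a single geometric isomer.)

9

An octahedron has six vertices in three trans pairs; every non-trans pair is cis.
Exhaustive case analysis gives 9 geometric isomers.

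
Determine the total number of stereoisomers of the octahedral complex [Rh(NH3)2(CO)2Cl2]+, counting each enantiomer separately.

6

The six octahedral sites form three mutually perpendicular trans pairs.
The distinct arrangements are (5 in all): NH3 trans, CO trans, Cl trans; NH3 cis, CO trans, Cl cis; NH3 trans, CO cis, Cl cis; NH3 cis, CO cis, Cl cis (chiral); NH3 cis, CO cis, Cl trans.
One of these lacks any improper symmetry element and so occurs as an enantiomeric pair, giving 5 + 1 = 6 stereoisomers in total.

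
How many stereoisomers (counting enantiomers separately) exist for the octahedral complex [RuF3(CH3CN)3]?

The six octahedral sites form three mutually perpendicular trans pairs.
The distinct arrangements are (2 in all): F mer; F fac.
Each arrangement has an internal mirror plane or centre of symmetry, so none is chiral.

2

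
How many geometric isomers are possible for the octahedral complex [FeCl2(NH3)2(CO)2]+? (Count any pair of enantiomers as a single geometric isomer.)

In an octahedral complex each vertex has one trans partner and four cis neighbours.
There are 5 geometric isomers: Cl trans, NH3 trans, CO trans; Cl cis, NH3 cis, CO trans; Cl cis, NH3 trans, CO cis; Cl cis, NH3 cis, CO cis (chiral); Cl trans, NH3 cis, CO cis.

5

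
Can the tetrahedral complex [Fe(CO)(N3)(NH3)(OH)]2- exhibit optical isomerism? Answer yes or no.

All four vertices of a tetrahedron are equivalent and mutually adjacent, so cis/trans isomerism cannot arise.
Only one geometric arrangement is possible; it has no improper symmetry element, so it exists as a pair of enantiomers (2 stereoisomers).

yes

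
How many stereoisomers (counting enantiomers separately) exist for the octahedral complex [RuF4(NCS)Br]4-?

2

An octahedron has six vertices in three trans pairs; every non-trans pair is cis.
Working through the distinct placements yields 2 geometric isomers: NCS and Br mutually cis; NCS and Br mutually trans.
Each arrangement has an internal mirror plane or centre of symmetry, so none is chiral.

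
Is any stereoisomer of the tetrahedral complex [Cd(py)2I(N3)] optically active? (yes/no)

no

Only one geometric arrangement is possible.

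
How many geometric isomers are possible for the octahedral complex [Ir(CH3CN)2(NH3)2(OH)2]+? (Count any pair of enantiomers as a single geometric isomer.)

An octahedron has six vertices in three trans pairs; every non-trans pair is cis.
There are 5 geometric isomers: CH3CN trans, NH3 trans, OH trans; CH3CN trans, NH3 cis, OH cis; CH3CN cis, NH3 cis, OH trans; CH3CN cis, NH3 cis, OH cis (chiral); CH3CN cis, NH3 trans, OH cis.

5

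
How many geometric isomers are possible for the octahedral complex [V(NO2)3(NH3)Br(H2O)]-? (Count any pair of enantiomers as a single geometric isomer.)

An octahedron has six vertices in three trans pairs; every non-trans pair is cis.
There are 4 geometric isomers: NO2 mer (3 arrangements); NO2 fac (chiral).

4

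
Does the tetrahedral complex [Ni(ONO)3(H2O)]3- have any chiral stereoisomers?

All four vertices of a tetrahedron are equivalent and mutually adjacent, so cis/trans isomerism cannot arise.
Only one geometric arrangement is possible.

no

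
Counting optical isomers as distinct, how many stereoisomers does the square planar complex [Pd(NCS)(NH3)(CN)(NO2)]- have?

In a square planar complex each vertex has one trans partner and two cis neighbours.
The distinct arrangements are (3 in all): (CN/NH3 trans, NCS/NO2 trans); (CN/NO2 trans, NCS/NH3 trans); (CN/NCS trans, NH3/NO2 trans).
Each arrangement has an internal mirror plane or centre of symmetry, so none is chiral.

3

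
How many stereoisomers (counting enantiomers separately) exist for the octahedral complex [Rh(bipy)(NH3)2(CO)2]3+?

4

The six octahedral sites form three mutually perpendicular trans pairs.
Each bipy is bidentate and must span two cis positions.
Working through the distinct placements yields 3 geometric isomers: NH3 cis, CO trans; NH3 cis, CO cis (chiral); NH3 trans, CO cis.
One of these lacks any improper symmetry element and so occurs as an enantiomeric pair, giving 3 + 1 = 4 stereoisomers in total.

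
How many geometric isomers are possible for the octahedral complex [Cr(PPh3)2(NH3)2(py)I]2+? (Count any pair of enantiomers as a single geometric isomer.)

6

The six octahedral sites form three mutually perpendicular trans pairs.
The distinct arrangements are (6 in all): PPh3 cis, NH3 cis (3 arrangements, 2 chiral); PPh3 trans, NH3 cis; PPh3 cis, NH3 trans; PPh3 trans, NH3 trans.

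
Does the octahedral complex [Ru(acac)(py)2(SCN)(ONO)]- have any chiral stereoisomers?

An octahedron has six vertices in three trans pairs; every non-trans pair is cis.
Each acac is bidentate and must span two cis positions.
Systematic placement gives 4 geometric isomers: py cis (3 arrangements, 2 chiral); py trans.
Of these, 2 lack any improper symmetry element and so occur as enantiomeric pairs, giving 4 + 2 = 6 stereoisomers in total.

yes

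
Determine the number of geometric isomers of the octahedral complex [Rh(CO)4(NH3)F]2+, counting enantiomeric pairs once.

The six octahedral sites form three mutually perpendicular trans pairs.
Systematic placement gives 2 geometric isomers: NH3 and F mutually trans; NH3 and F mutually cis.

2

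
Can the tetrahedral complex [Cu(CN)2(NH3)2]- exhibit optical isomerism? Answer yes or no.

no

All four vertices of a tetrahedron are equivalent and mutually adjacent, so cis/trans isomerism cannot arise.
Only one geometric arrangement is possible.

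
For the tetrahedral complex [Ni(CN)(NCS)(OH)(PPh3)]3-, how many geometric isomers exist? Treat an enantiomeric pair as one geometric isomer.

1

Only one geometric arrangement is possible; it has no improper symmetry element, so it exists as a pair of enantiomers (2 stereoisomers).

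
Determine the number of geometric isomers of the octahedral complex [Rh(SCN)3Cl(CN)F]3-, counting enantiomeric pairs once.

4

Working through the distinct placements yields 4 geometric isomers: SCN mer (3 arrangements); SCN fac (chiral).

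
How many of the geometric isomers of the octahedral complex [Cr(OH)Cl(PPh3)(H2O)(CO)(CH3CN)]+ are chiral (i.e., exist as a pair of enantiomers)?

15

An octahedron has six vertices in three trans pairs; every non-trans pair is cis.
Exhaustive case analysis gives 15 geometric isomers.
Of these, 15 lack any improper symmetry element and so occur as enantiomeric pairs, giving 15 + 15 = 30 stereoisomers in total.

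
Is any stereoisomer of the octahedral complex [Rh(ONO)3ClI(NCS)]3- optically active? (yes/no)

yes

An octahedron has six vertices in three trans pairs; every non-trans pair is cis.
Systematic placement gives 4 geometric isomers: ONO mer (3 arrangements); ONO fac (chiral).
One of these lacks any improper symmetry element and so occurs as an enantiomeric pair, giving 4 + 1 = 5 stereoisomers in total.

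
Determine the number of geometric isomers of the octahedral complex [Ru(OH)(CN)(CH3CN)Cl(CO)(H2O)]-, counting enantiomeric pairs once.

15

The six octahedral sites form three mutually perpendicular trans pairs.
Exhaustive case analysis gives 15 geometric isomers.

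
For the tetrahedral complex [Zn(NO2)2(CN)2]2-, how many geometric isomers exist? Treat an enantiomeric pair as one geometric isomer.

1

In a tetrahedral complex all four positions are equivalent and every pair of ligands is adjacent — there is no cis/trans distinction.
Only one geometric arrangement is possible.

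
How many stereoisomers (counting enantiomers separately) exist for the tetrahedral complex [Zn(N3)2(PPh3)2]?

All four vertices of a tetrahedron are equivalent and mutually adjacent, so cis/trans isomerism cannot arise.
Only one geometric arrangement is possible.

1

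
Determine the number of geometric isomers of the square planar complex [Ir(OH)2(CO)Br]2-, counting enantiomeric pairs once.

2

There are 2 geometric isomers: OH cis; OH trans.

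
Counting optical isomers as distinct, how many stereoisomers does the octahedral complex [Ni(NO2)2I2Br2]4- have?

The six octahedral sites form three mutually perpendicular trans pairs.
The distinct arrangements are (5 in all): NO2 trans, I trans, Br trans; NO2 cis, I cis, Br trans; NO2 trans, I cis, Br cis; NO2 cis, I cis, Br cis (chiral); NO2 cis, I trans, Br cis.
One of these lacks any improper symmetry element and so occurs as an enantiomeric pair, giving 5 + 1 = 6 stereoisomers in total.

6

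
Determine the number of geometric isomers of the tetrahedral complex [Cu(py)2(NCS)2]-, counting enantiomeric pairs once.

1

All four vertices of a tetrahedron are equivalent and mutually adjacent, so cis/trans isomerism cannot arise.
Only one geometric arrangement is possible.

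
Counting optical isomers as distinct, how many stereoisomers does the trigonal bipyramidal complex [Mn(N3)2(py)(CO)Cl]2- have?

10

A trigonal bipyramid has two axial and three equatorial sites, which are chemically inequivalent.
Exhaustive case analysis gives 7 geometric isomers.
Of these, 3 lack any improper symmetry element and so occur as enantiomeric pairs, giving 7 + 3 = 10 stereoisomers in total.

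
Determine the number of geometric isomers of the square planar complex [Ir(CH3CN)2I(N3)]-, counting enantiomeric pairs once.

2

In a square planar complex each vertex has one trans partner and two cis neighbours.
Systematic placement gives 2 geometric isomers: CH3CN cis; CH3CN trans.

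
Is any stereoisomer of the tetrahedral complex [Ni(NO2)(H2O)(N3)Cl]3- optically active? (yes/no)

yes

Only one geometric arrangement is possible; it has no improper symmetry element, so it exists as a pair of enantiomers (2 stereoisomers).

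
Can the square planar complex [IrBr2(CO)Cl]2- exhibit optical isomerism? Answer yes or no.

A square has two trans pairs of vertices; adjacent vertices are cis.
Working through the distinct placements yields 2 geometric isomers: Br cis; Br trans.
Each arrangement has an internal mirror plane or centre of symmetry, so none is chiral.

no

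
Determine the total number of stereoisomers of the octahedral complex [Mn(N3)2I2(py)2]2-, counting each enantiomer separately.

The six octahedral sites form three mutually perpendicular trans pairs.
Systematic placement gives 5 geometric isomers: N3 trans, I trans, py trans; N3 cis, I trans, py cis; N3 cis, I cis, py trans; N3 cis, I cis, py cis (chiral); N3 trans, I cis, py cis.
One of these lacks any improper symmetry element and so occurs as an enantiomeric pair, giving 5 + 1 = 6 stereoisomers in total.

6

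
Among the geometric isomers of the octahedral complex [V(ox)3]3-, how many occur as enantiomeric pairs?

In an octahedral complex each vertex has one trans partner and four cis neighbours.
Each ox is bidentate and must span two cis positions.
Only one geometric arrangement is possible; it has no improper symmetry element, so it exists as a pair of enantiomers (2 stereoisomers).

1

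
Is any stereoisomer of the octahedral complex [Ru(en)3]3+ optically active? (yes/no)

yes

Each en is bidentate and must span two cis positions.
Only one geometric arrangement is possible; it has no improper symmetry element, so it exists as a pair of enantiomers (2 stereoisomers).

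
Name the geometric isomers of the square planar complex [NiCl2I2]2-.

cis and trans

A square has two trans pairs of vertices; adjacent vertices are cis.
Working through the distinct placements yields 2 geometric isomers: Cl cis; Cl trans.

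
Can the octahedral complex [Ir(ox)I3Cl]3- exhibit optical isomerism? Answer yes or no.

no

Each ox is bidentate and must span two cis positions.
There are 2 geometric isomers: I fac; I mer.
Each arrangement has an internal mirror plane or centre of symmetry, so none is chiral.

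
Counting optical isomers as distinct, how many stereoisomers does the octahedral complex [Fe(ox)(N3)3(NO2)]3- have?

2

In an octahedral complex each vertex has one trans partner and four cis neighbours.
Each ox is bidentate and must span two cis positions.
The distinct arrangements are (2 in all): N3 mer; N3 fac.
Each arrangement has an internal mirror plane or centre of symmetry, so none is chiral.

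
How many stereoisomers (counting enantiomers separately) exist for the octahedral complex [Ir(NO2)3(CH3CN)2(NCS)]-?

3

An octahedron has six vertices in three trans pairs; every non-trans pair is cis.
Systematic placement gives 3 geometric isomers: NO2 mer, CH3CN trans; NO2 mer, CH3CN cis; NO2 fac, CH3CN cis.
Each arrangement has an internal mirror plane or centre of symmetry, so none is chiral.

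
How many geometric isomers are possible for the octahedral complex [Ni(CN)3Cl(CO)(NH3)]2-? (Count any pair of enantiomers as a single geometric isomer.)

The six octahedral sites form three mutually perpendicular trans pairs.
The distinct arrangements are (4 in all): CN mer (3 arrangements); CN fac (chiral).

4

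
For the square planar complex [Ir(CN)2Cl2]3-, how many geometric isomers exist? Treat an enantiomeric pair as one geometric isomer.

In a square planar complex each vertex has one trans partner and two cis neighbours.
Systematic placement gives 2 geometric isomers: CN cis; CN trans.

2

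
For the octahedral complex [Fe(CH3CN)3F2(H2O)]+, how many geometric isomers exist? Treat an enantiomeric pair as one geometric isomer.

The six octahedral sites form three mutually perpendicular trans pairs.
Systematic placement gives 3 geometric isomers: CH3CN mer, F cis; CH3CN mer, F trans; CH3CN fac, F cis.

3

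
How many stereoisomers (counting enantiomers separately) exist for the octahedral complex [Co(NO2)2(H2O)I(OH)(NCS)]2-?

An octahedron has six vertices in three trans pairs; every non-trans pair is cis.
Systematic enumeration (placing each ligand type in turn and discarding arrangements equivalent by rotation or reflection) gives 9 geometric isomers.
Of these, 6 lack any improper symmetry element and so occur as enantiomeric pairs, giving 9 + 6 = 15 stereoisomers in total.

15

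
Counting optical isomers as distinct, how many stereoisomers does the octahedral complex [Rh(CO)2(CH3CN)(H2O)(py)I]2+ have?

In an octahedral complex each vertex has one trans partner and four cis neighbours.
Systematic enumeration (placing each ligand type in turn and discarding arrangements equivalent by rotation or reflection) gives 9 geometric isomers.
Of these, 6 lack any improper symmetry element and so occur as enantiomeric pairs, giving 9 + 6 = 15 stereoisomers in total.

15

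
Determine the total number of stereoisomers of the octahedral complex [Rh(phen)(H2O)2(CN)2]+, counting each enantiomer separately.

4

In an octahedral complex each vertex has one trans partner and four cis neighbours.
Each phen is bidentate and must span two cis positions.
Systematic placement gives 3 geometric isomers: H2O cis, CN trans; H2O cis, CN cis (chiral); H2O trans, CN cis.
One of these lacks any improper symmetry element and so occurs as an enantiomeric pair, giving 3 + 1 = 4 stereoisomers in total.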